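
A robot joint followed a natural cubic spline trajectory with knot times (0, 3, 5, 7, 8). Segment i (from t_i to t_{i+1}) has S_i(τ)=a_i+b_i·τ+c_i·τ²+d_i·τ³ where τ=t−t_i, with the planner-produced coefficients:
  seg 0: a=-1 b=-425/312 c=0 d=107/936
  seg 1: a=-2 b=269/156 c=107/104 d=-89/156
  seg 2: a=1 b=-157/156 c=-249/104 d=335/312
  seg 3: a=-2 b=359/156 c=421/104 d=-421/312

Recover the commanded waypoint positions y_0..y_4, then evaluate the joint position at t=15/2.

y_0 = S_0(0) = a_0 = -1
y_1 = S_1(0) = a_1 = -2
y_2 = S_2(0) = a_2 = 1
y_3 = S_3(0) = a_3 = -2
y_4 = S_3(1) = 3
t_q=15/2 is in segment 3 (τ=1/2); S_3(τ)=-5/832

y_0=-1 y_1=-2 y_2=1 y_3=-2 y_4=3
S(15/2) = -5/832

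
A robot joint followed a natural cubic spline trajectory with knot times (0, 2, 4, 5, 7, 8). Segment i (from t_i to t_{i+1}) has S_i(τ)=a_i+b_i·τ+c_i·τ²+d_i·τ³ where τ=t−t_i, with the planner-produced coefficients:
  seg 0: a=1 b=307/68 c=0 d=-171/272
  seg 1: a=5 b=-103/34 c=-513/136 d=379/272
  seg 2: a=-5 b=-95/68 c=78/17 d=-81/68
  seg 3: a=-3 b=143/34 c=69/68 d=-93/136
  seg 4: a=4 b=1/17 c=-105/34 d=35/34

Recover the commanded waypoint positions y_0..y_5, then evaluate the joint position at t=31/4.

y_0=1 y_1=5 y_2=-5 y_3=-3 y_4=4 y_5=2
S(31/4) = 5965/2176

y_0 = S_0(0) = a_0 = 1
y_1 = S_1(0) = a_1 = 5
y_2 = S_2(0) = a_2 = -5
y_3 = S_3(0) = a_3 = -3
y_4 = S_4(0) = a_4 = 4
y_5 = S_4(1) = 2
t_q=31/4 is in segment 4 (τ=3/4); S_4(τ)=5965/2176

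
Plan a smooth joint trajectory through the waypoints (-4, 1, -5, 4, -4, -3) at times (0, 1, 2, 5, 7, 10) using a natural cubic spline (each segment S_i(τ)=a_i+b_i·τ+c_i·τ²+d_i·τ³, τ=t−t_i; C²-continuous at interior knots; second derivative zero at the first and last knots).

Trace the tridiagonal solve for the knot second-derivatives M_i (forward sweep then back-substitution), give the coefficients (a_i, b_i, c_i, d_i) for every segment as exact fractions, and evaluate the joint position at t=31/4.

Δ: Δ0=5, Δ1=-6, Δ2=3, Δ3=-4, Δ4=1/3
row 1: diag=4, rhs=-66; c'=1/4, d'=-33/2
row 2: denom=8−1·1/4=31/4; d'=(54−1·-33/2)/(31/4)=282/31
row 3: denom=10−3·12/31=274/31; d'=(-42−3·282/31)/(274/31)=-1074/137
row 4: denom=10−2·31/137=1308/137; d'=(26−2·-1074/137)/(1308/137)=2855/654
back: M4=2855/654
back: M3=-1074/137−31/137·2855/654=-5773/654
back: M2=282/31−12/31·-5773/654=1364/109
back: M1=-33/2−1/4·1364/109=-4279/218
M: M0=0, M1=-4279/218, M2=1364/109, M3=-5773/654, M4=2855/654, M5=0
seg 0: a=-4, c=M0/2=0, d=(M1−M0)/(6·1)=-4279/1308, b=Δ0−h0·(2M0+M1)/6=10819/1308
seg 1: a=1, c=M1/2=-4279/436, d=(M2−M1)/(6·1)=7007/1308, b=Δ1−h1·(2M1+M2)/6=-1009/654
seg 2: a=-5, c=M2/2=682/109, d=(M3−M2)/(6·3)=-13957/11772, b=Δ2−h2·(2M2+M3)/6=-6671/1308
seg 3: a=4, c=M3/2=-5773/1308, d=(M4−M3)/(6·2)=719/654, b=Δ3−h3·(2M3+M4)/6=281/654
seg 4: a=-4, c=M4/2=2855/1308, d=(M5−M4)/(6·3)=-2855/11772, b=Δ4−h4·(2M4+M5)/6=-879/218
t_q=31/4 → seg 4, τ=3/4; S=-4+-879/218·τ+2855/1308·τ²+-2855/11772·τ³=-164595/27904

  seg 0: a=-4 b=10819/1308 c=0 d=-4279/1308
  seg 1: a=1 b=-1009/654 c=-4279/436 d=7007/1308
  seg 2: a=-5 b=-6671/1308 c=682/109 d=-13957/11772
  seg 3: a=4 b=281/654 c=-5773/1308 d=719/654
  seg 4: a=-4 b=-879/218 c=2855/1308 d=-2855/11772
S(31/4) = -164595/27904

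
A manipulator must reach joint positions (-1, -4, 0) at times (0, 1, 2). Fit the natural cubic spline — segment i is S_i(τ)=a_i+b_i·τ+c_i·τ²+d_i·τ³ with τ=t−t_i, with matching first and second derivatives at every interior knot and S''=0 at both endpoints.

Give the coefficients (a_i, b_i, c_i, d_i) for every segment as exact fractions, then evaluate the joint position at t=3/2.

  seg 0: a=-1 b=-19/4 c=0 d=7/4
  seg 1: a=-4 b=1/2 c=21/4 d=-7/4
S(3/2) = -85/32

Δ: Δ0=-3, Δ1=4
row 1: diag=4, rhs=42; c'=1/4, d'=21/2
back: M1=21/2
M: M0=0, M1=21/2, M2=0
seg 0: a=-1, c=M0/2=0, d=(M1−M0)/(6·1)=7/4, b=Δ0−h0·(2M0+M1)/6=-19/4
seg 1: a=-4, c=M1/2=21/4, d=(M2−M1)/(6·1)=-7/4, b=Δ1−h1·(2M1+M2)/6=1/2
t_q=3/2 → seg 1, τ=1/2; S=-4+1/2·τ+21/4·τ²+-7/4·τ³=-85/32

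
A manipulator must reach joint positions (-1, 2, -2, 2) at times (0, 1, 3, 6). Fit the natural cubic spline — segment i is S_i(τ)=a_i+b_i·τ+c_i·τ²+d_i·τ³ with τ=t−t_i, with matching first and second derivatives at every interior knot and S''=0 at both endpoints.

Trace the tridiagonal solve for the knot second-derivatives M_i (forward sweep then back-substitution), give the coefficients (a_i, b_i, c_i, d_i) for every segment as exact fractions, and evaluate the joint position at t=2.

Δ: Δ0=3, Δ1=-2, Δ2=4/3
row 1: diag=6, rhs=-30; c'=1/3, d'=-5
row 2: denom=10−2·1/3=28/3; d'=(20−2·-5)/(28/3)=45/14
back: M2=45/14
back: M1=-5−1/3·45/14=-85/14
M: M0=0, M1=-85/14, M2=45/14, M3=0
seg 0: a=-1, c=M0/2=0, d=(M1−M0)/(6·1)=-85/84, b=Δ0−h0·(2M0+M1)/6=337/84
seg 1: a=2, c=M1/2=-85/28, d=(M2−M1)/(6·2)=65/84, b=Δ1−h1·(2M1+M2)/6=41/42
seg 2: a=-2, c=M2/2=45/28, d=(M3−M2)/(6·3)=-5/28, b=Δ2−h2·(2M2+M3)/6=-79/42
t_q=2 → seg 1, τ=1; S=2+41/42·τ+-85/28·τ²+65/84·τ³=5/7

  seg 0: a=-1 b=337/84 c=0 d=-85/84
  seg 1: a=2 b=41/42 c=-85/28 d=65/84
  seg 2: a=-2 b=-79/42 c=45/28 d=-5/28
S(2) = 5/7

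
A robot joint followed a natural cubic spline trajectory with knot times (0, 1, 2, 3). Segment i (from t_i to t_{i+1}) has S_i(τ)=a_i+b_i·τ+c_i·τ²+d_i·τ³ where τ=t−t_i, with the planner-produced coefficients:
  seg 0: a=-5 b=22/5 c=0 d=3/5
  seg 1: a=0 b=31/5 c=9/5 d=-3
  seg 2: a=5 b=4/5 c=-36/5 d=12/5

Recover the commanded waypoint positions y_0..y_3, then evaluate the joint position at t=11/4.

y_0 = S_0(0) = a_0 = -5
y_1 = S_1(0) = a_1 = 0
y_2 = S_2(0) = a_2 = 5
y_3 = S_2(1) = 1
t_q=11/4 is in segment 2 (τ=3/4); S_2(τ)=41/16

y_0=-5 y_1=0 y_2=5 y_3=1
S(11/4) = 41/16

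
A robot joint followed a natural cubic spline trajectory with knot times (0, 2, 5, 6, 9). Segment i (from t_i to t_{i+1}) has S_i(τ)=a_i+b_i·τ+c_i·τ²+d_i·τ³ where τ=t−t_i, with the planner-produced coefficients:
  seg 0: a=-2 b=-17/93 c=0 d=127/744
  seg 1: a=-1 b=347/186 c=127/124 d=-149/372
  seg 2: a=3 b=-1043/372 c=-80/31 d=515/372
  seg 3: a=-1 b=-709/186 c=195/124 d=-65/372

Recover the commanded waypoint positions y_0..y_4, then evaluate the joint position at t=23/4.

y_0=-2 y_1=-1 y_2=3 y_3=-1 y_4=-3
S(23/4) = 235/7936

y_0 = S_0(0) = a_0 = -2
y_1 = S_1(0) = a_1 = -1
y_2 = S_2(0) = a_2 = 3
y_3 = S_3(0) = a_3 = -1
y_4 = S_3(3) = -3
t_q=23/4 is in segment 2 (τ=3/4); S_2(τ)=235/7936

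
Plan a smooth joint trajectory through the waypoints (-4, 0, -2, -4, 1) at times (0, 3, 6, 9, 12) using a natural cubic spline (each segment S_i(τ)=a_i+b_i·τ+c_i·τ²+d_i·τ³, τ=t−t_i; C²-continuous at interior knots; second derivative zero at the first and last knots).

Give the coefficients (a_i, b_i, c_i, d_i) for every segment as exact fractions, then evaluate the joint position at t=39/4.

  seg 0: a=-4 b=307/168 c=0 d=-83/1512
  seg 1: a=0 b=29/84 c=-83/168 d=79/1512
  seg 2: a=-2 b=-29/24 c=-1/42 d=103/1512
  seg 3: a=-4 b=41/84 c=33/56 d=-11/168
S(39/4) = -1705/512

Δ: Δ0=4/3, Δ1=-2/3, Δ2=-2/3, Δ3=5/3
row 1: diag=12, rhs=-12; c'=1/4, d'=-1
row 2: denom=12−3·1/4=45/4; d'=(0−3·-1)/(45/4)=4/15
row 3: denom=12−3·4/15=56/5; d'=(14−3·4/15)/(56/5)=33/28
back: M3=33/28
back: M2=4/15−4/15·33/28=-1/21
back: M1=-1−1/4·-1/21=-83/84
M: M0=0, M1=-83/84, M2=-1/21, M3=33/28, M4=0
seg 0: a=-4, c=M0/2=0, d=(M1−M0)/(6·3)=-83/1512, b=Δ0−h0·(2M0+M1)/6=307/168
seg 1: a=0, c=M1/2=-83/168, d=(M2−M1)/(6·3)=79/1512, b=Δ1−h1·(2M1+M2)/6=29/84
seg 2: a=-2, c=M2/2=-1/42, d=(M3−M2)/(6·3)=103/1512, b=Δ2−h2·(2M2+M3)/6=-29/24
seg 3: a=-4, c=M3/2=33/56, d=(M4−M3)/(6·3)=-11/168, b=Δ3−h3·(2M3+M4)/6=41/84
t_q=39/4 → seg 3, τ=3/4; S=-4+41/84·τ+33/56·τ²+-11/168·τ³=-1705/512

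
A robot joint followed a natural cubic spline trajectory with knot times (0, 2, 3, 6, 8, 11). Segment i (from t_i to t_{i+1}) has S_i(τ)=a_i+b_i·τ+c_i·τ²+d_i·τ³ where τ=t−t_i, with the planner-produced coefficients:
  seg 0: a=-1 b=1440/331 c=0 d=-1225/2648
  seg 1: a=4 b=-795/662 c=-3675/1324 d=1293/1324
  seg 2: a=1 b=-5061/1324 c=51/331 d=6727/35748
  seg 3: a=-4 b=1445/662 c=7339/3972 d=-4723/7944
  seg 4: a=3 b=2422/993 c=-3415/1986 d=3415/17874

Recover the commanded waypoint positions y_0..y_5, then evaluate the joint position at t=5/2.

y_0 = S_0(0) = a_0 = -1
y_1 = S_1(0) = a_1 = 4
y_2 = S_2(0) = a_2 = 1
y_3 = S_3(0) = a_3 = -4
y_4 = S_4(0) = a_4 = 3
y_5 = S_4(3) = 0
t_q=5/2 is in segment 1 (τ=1/2); S_1(τ)=29951/10592

y_0=-1 y_1=4 y_2=1 y_3=-4 y_4=3 y_5=0
S(5/2) = 29951/10592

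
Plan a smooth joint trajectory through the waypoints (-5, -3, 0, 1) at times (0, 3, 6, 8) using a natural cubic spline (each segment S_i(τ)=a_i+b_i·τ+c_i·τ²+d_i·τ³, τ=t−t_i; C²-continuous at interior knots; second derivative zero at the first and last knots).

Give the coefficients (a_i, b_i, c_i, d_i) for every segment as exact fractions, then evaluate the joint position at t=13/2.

Δ: Δ0=2/3, Δ1=1, Δ2=1/2
row 1: diag=12, rhs=2; c'=1/4, d'=1/6
row 2: denom=10−3·1/4=37/4; d'=(-3−3·1/6)/(37/4)=-14/37
back: M2=-14/37
back: M1=1/6−1/4·-14/37=29/111
M: M0=0, M1=29/111, M2=-14/37, M3=0
seg 0: a=-5, c=M0/2=0, d=(M1−M0)/(6·3)=29/1998, b=Δ0−h0·(2M0+M1)/6=119/222
seg 1: a=-3, c=M1/2=29/222, d=(M2−M1)/(6·3)=-71/1998, b=Δ1−h1·(2M1+M2)/6=103/111
seg 2: a=0, c=M2/2=-7/37, d=(M3−M2)/(6·2)=7/222, b=Δ2−h2·(2M2+M3)/6=167/222
t_q=13/2 → seg 2, τ=1/2; S=0+167/222·τ+-7/37·τ²+7/222·τ³=197/592

  seg 0: a=-5 b=119/222 c=0 d=29/1998
  seg 1: a=-3 b=103/111 c=29/222 d=-71/1998
  seg 2: a=0 b=167/222 c=-7/37 d=7/222
S(13/2) = 197/592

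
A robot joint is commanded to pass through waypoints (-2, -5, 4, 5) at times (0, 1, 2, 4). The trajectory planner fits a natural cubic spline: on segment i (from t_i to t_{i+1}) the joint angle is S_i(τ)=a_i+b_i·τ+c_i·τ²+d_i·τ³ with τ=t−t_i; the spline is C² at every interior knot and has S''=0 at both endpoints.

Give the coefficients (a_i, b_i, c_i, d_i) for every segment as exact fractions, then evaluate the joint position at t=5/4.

  seg 0: a=-2 b=-13/2 c=0 d=7/2
  seg 1: a=-5 b=4 c=21/2 d=-11/2
  seg 2: a=4 b=17/2 c=-6 d=1
S(5/4) = -439/128

Δ: Δ0=-3, Δ1=9, Δ2=1/2
row 1: diag=4, rhs=72; c'=1/4, d'=18
row 2: denom=6−1·1/4=23/4; d'=(-51−1·18)/(23/4)=-12
back: M2=-12
back: M1=18−1/4·-12=21
M: M0=0, M1=21, M2=-12, M3=0
seg 0: a=-2, c=M0/2=0, d=(M1−M0)/(6·1)=7/2, b=Δ0−h0·(2M0+M1)/6=-13/2
seg 1: a=-5, c=M1/2=21/2, d=(M2−M1)/(6·1)=-11/2, b=Δ1−h1·(2M1+M2)/6=4
seg 2: a=4, c=M2/2=-6, d=(M3−M2)/(6·2)=1, b=Δ2−h2·(2M2+M3)/6=17/2
t_q=5/4 → seg 1, τ=1/4; S=-5+4·τ+21/2·τ²+-11/2·τ³=-439/128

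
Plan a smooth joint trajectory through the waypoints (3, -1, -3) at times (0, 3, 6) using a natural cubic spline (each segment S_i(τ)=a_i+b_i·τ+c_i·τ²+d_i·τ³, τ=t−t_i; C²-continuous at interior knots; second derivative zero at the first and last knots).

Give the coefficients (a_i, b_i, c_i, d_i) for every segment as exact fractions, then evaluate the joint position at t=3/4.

Δ: Δ0=-4/3, Δ1=-2/3
row 1: diag=12, rhs=4; c'=1/4, d'=1/3
back: M1=1/3
M: M0=0, M1=1/3, M2=0
seg 0: a=3, c=M0/2=0, d=(M1−M0)/(6·3)=1/54, b=Δ0−h0·(2M0+M1)/6=-3/2
seg 1: a=-1, c=M1/2=1/6, d=(M2−M1)/(6·3)=-1/54, b=Δ1−h1·(2M1+M2)/6=-1
t_q=3/4 → seg 0, τ=3/4; S=3+-3/2·τ+0·τ²+1/54·τ³=241/128

  seg 0: a=3 b=-3/2 c=0 d=1/54
  seg 1: a=-1 b=-1 c=1/6 d=-1/54
S(3/4) = 241/128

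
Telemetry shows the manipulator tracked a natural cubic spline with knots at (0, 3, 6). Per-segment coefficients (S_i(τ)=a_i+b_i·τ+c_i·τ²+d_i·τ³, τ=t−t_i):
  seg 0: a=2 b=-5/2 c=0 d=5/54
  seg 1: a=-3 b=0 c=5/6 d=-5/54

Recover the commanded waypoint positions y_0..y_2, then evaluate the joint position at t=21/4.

y_0=2 y_1=-3 y_2=2
S(21/4) = 21/128

y_0 = S_0(0) = a_0 = 2
y_1 = S_1(0) = a_1 = -3
y_2 = S_1(3) = 2
t_q=21/4 is in segment 1 (τ=9/4); S_1(τ)=21/128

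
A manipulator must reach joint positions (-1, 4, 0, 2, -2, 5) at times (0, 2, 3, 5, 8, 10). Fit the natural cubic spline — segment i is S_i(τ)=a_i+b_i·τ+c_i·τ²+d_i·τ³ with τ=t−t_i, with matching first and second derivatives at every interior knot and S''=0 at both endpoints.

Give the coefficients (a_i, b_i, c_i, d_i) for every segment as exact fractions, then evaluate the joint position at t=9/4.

  seg 0: a=-1 b=90011/17670 c=0 d=-11459/17670
  seg 1: a=4 b=-47497/17670 c=-11459/2945 d=45571/17670
  seg 2: a=0 b=-24146/8835 c=22653/5890 d=-17489/17670
  seg 3: a=2 b=6838/8835 c=-2465/1178 d=24563/53010
  seg 4: a=-2 b=12893/17670 c=6119/2945 d=-6119/17670
S(9/4) = 1178041/376960

Δ: Δ0=5/2, Δ1=-4, Δ2=1, Δ3=-4/3, Δ4=7/2
row 1: diag=6, rhs=-39; c'=1/6, d'=-13/2
row 2: denom=6−1·1/6=35/6; d'=(30−1·-13/2)/(35/6)=219/35
row 3: denom=10−2·12/35=326/35; d'=(-14−2·219/35)/(326/35)=-464/163
row 4: denom=10−3·105/326=2945/326; d'=(29−3·-464/163)/(2945/326)=12238/2945
back: M4=12238/2945
back: M3=-464/163−105/326·12238/2945=-2465/589
back: M2=219/35−12/35·-2465/589=22653/2945
back: M1=-13/2−1/6·22653/2945=-22918/2945
M: M0=0, M1=-22918/2945, M2=22653/2945, M3=-2465/589, M4=12238/2945, M5=0
seg 0: a=-1, c=M0/2=0, d=(M1−M0)/(6·2)=-11459/17670, b=Δ0−h0·(2M0+M1)/6=90011/17670
seg 1: a=4, c=M1/2=-11459/2945, d=(M2−M1)/(6·1)=45571/17670, b=Δ1−h1·(2M1+M2)/6=-47497/17670
seg 2: a=0, c=M2/2=22653/5890, d=(M3−M2)/(6·2)=-17489/17670, b=Δ2−h2·(2M2+M3)/6=-24146/8835
seg 3: a=2, c=M3/2=-2465/1178, d=(M4−M3)/(6·3)=24563/53010, b=Δ3−h3·(2M3+M4)/6=6838/8835
seg 4: a=-2, c=M4/2=6119/2945, d=(M5−M4)/(6·2)=-6119/17670, b=Δ4−h4·(2M4+M5)/6=12893/17670
t_q=9/4 → seg 1, τ=1/4; S=4+-47497/17670·τ+-11459/2945·τ²+45571/17670·τ³=1178041/376960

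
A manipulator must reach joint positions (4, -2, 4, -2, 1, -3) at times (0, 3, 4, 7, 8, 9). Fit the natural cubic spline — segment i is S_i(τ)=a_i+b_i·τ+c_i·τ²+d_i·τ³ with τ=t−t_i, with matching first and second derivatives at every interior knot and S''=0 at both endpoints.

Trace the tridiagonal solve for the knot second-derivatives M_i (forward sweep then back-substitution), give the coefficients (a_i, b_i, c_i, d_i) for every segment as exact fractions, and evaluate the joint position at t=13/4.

Δ: Δ0=-2, Δ1=6, Δ2=-2, Δ3=3, Δ4=-4
row 1: diag=8, rhs=48; c'=1/8, d'=6
row 2: denom=8−1·1/8=63/8; d'=(-48−1·6)/(63/8)=-48/7
row 3: denom=8−3·8/21=48/7; d'=(30−3·-48/7)/(48/7)=59/8
row 4: denom=4−1·7/48=185/48; d'=(-42−1·59/8)/(185/48)=-474/37
back: M4=-474/37
back: M3=59/8−7/48·-474/37=342/37
back: M2=-48/7−8/21·342/37=-384/37
back: M1=6−1/8·-384/37=270/37
M: M0=0, M1=270/37, M2=-384/37, M3=342/37, M4=-474/37, M5=0
seg 0: a=4, c=M0/2=0, d=(M1−M0)/(6·3)=15/37, b=Δ0−h0·(2M0+M1)/6=-209/37
seg 1: a=-2, c=M1/2=135/37, d=(M2−M1)/(6·1)=-109/37, b=Δ1−h1·(2M1+M2)/6=196/37
seg 2: a=4, c=M2/2=-192/37, d=(M3−M2)/(6·3)=121/111, b=Δ2−h2·(2M2+M3)/6=139/37
seg 3: a=-2, c=M3/2=171/37, d=(M4−M3)/(6·1)=-136/37, b=Δ3−h3·(2M3+M4)/6=76/37
seg 4: a=1, c=M4/2=-237/37, d=(M5−M4)/(6·1)=79/37, b=Δ4−h4·(2M4+M5)/6=10/37
t_q=13/4 → seg 1, τ=1/4; S=-2+196/37·τ+135/37·τ²+-109/37·τ³=-1169/2368

  seg 0: a=4 b=-209/37 c=0 d=15/37
  seg 1: a=-2 b=196/37 c=135/37 d=-109/37
  seg 2: a=4 b=139/37 c=-192/37 d=121/111
  seg 3: a=-2 b=76/37 c=171/37 d=-136/37
  seg 4: a=1 b=10/37 c=-237/37 d=79/37
S(13/4) = -1169/2368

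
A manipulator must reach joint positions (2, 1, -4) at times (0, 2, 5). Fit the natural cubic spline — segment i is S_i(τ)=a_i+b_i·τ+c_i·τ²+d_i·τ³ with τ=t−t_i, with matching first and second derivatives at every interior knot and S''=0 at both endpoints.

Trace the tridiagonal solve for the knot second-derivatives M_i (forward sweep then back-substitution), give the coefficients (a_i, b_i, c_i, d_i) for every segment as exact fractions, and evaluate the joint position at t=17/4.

Δ: Δ0=-1/2, Δ1=-5/3
row 1: diag=10, rhs=-7; c'=3/10, d'=-7/10
back: M1=-7/10
M: M0=0, M1=-7/10, M2=0
seg 0: a=2, c=M0/2=0, d=(M1−M0)/(6·2)=-7/120, b=Δ0−h0·(2M0+M1)/6=-4/15
seg 1: a=1, c=M1/2=-7/20, d=(M2−M1)/(6·3)=7/180, b=Δ1−h1·(2M1+M2)/6=-29/30
t_q=17/4 → seg 1, τ=9/4; S=1+-29/30·τ+-7/20·τ²+7/180·τ³=-641/256

  seg 0: a=2 b=-4/15 c=0 d=-7/120
  seg 1: a=1 b=-29/30 c=-7/20 d=7/180
S(17/4) = -641/256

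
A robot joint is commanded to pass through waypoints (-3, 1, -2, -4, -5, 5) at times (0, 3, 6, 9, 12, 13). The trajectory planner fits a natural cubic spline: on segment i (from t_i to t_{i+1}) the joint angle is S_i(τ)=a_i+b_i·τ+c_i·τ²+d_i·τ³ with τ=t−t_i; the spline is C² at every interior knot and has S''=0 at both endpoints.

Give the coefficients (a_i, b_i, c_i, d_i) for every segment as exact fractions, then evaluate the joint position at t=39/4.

  seg 0: a=-3 b=2482/1209 c=0 d=-290/3627
  seg 1: a=1 b=-128/1209 c=-290/403 d=1529/10881
  seg 2: a=-2 b=-761/1209 c=659/1209 d=-674/3627
  seg 3: a=-4 b=-221/93 c=-1363/1209 d=6559/10881
  seg 4: a=-5 b=8626/1209 c=1732/403 d=-1732/1209
S(39/4) = -158933/25792

Δ: Δ0=4/3, Δ1=-1, Δ2=-2/3, Δ3=-1/3, Δ4=10
row 1: diag=12, rhs=-14; c'=1/4, d'=-7/6
row 2: denom=12−3·1/4=45/4; d'=(2−3·-7/6)/(45/4)=22/45
row 3: denom=12−3·4/15=56/5; d'=(2−3·22/45)/(56/5)=1/21
row 4: denom=8−3·15/56=403/56; d'=(62−3·1/21)/(403/56)=3464/403
back: M4=3464/403
back: M3=1/21−15/56·3464/403=-2726/1209
back: M2=22/45−4/15·-2726/1209=1318/1209
back: M1=-7/6−1/4·1318/1209=-580/403
M: M0=0, M1=-580/403, M2=1318/1209, M3=-2726/1209, M4=3464/403, M5=0
seg 0: a=-3, c=M0/2=0, d=(M1−M0)/(6·3)=-290/3627, b=Δ0−h0·(2M0+M1)/6=2482/1209
seg 1: a=1, c=M1/2=-290/403, d=(M2−M1)/(6·3)=1529/10881, b=Δ1−h1·(2M1+M2)/6=-128/1209
seg 2: a=-2, c=M2/2=659/1209, d=(M3−M2)/(6·3)=-674/3627, b=Δ2−h2·(2M2+M3)/6=-761/1209
seg 3: a=-4, c=M3/2=-1363/1209, d=(M4−M3)/(6·3)=6559/10881, b=Δ3−h3·(2M3+M4)/6=-221/93
seg 4: a=-5, c=M4/2=1732/403, d=(M5−M4)/(6·1)=-1732/1209, b=Δ4−h4·(2M4+M5)/6=8626/1209
t_q=39/4 → seg 3, τ=3/4; S=-4+-221/93·τ+-1363/1209·τ²+6559/10881·τ³=-158933/25792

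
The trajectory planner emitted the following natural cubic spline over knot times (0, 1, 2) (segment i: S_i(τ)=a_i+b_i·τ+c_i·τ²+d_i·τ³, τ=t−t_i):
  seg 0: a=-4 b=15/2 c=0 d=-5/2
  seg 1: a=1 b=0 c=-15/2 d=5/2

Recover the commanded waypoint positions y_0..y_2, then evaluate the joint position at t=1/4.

y_0 = S_0(0) = a_0 = -4
y_1 = S_1(0) = a_1 = 1
y_2 = S_1(1) = -4
t_q=1/4 is in segment 0 (τ=1/4); S_0(τ)=-277/128

y_0=-4 y_1=1 y_2=-4
S(1/4) = -277/128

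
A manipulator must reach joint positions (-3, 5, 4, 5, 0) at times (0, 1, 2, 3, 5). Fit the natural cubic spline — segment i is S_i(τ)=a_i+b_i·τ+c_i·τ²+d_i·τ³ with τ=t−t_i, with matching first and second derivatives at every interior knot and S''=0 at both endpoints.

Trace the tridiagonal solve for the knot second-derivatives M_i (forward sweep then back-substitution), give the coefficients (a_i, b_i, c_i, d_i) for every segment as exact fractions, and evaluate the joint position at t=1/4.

  seg 0: a=-3 b=1821/172 c=0 d=-445/172
  seg 1: a=5 b=243/86 c=-1335/172 d=677/172
  seg 2: a=4 b=-153/172 c=174/43 d=-371/172
  seg 3: a=5 b=63/86 c=-417/172 d=139/344
S(1/4) = -4333/11008

Δ: Δ0=8, Δ1=-1, Δ2=1, Δ3=-5/2
row 1: diag=4, rhs=-54; c'=1/4, d'=-27/2
row 2: denom=4−1·1/4=15/4; d'=(12−1·-27/2)/(15/4)=34/5
row 3: denom=6−1·4/15=86/15; d'=(-21−1·34/5)/(86/15)=-417/86
back: M3=-417/86
back: M2=34/5−4/15·-417/86=348/43
back: M1=-27/2−1/4·348/43=-1335/86
M: M0=0, M1=-1335/86, M2=348/43, M3=-417/86, M4=0
seg 0: a=-3, c=M0/2=0, d=(M1−M0)/(6·1)=-445/172, b=Δ0−h0·(2M0+M1)/6=1821/172
seg 1: a=5, c=M1/2=-1335/172, d=(M2−M1)/(6·1)=677/172, b=Δ1−h1·(2M1+M2)/6=243/86
seg 2: a=4, c=M2/2=174/43, d=(M3−M2)/(6·1)=-371/172, b=Δ2−h2·(2M2+M3)/6=-153/172
seg 3: a=5, c=M3/2=-417/172, d=(M4−M3)/(6·2)=139/344, b=Δ3−h3·(2M3+M4)/6=63/86
t_q=1/4 → seg 0, τ=1/4; S=-3+1821/172·τ+0·τ²+-445/172·τ³=-4333/11008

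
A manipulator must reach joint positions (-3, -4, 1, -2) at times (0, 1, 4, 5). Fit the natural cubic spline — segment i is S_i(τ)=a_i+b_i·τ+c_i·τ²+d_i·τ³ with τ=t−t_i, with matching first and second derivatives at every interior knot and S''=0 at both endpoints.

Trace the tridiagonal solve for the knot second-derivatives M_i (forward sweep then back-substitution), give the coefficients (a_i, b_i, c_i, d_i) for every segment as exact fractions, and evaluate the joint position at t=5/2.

Δ: Δ0=-1, Δ1=5/3, Δ2=-3
row 1: diag=8, rhs=16; c'=3/8, d'=2
row 2: denom=8−3·3/8=55/8; d'=(-28−3·2)/(55/8)=-272/55
back: M2=-272/55
back: M1=2−3/8·-272/55=212/55
M: M0=0, M1=212/55, M2=-272/55, M3=0
seg 0: a=-3, c=M0/2=0, d=(M1−M0)/(6·1)=106/165, b=Δ0−h0·(2M0+M1)/6=-271/165
seg 1: a=-4, c=M1/2=106/55, d=(M2−M1)/(6·3)=-22/45, b=Δ1−h1·(2M1+M2)/6=47/165
seg 2: a=1, c=M2/2=-136/55, d=(M3−M2)/(6·1)=136/165, b=Δ2−h2·(2M2+M3)/6=-223/165
t_q=5/2 → seg 1, τ=3/2; S=-4+47/165·τ+106/55·τ²+-22/45·τ³=-39/44

  seg 0: a=-3 b=-271/165 c=0 d=106/165
  seg 1: a=-4 b=47/165 c=106/55 d=-22/45
  seg 2: a=1 b=-223/165 c=-136/55 d=136/165
S(5/2) = -39/44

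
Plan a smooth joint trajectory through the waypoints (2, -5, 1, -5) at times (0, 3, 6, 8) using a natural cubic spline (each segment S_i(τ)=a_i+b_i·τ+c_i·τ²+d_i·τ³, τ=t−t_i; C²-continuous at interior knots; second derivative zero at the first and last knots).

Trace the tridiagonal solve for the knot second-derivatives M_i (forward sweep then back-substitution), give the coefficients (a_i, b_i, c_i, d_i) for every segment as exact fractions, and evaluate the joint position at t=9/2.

Δ: Δ0=-7/3, Δ1=2, Δ2=-3
row 1: diag=12, rhs=26; c'=1/4, d'=13/6
row 2: denom=10−3·1/4=37/4; d'=(-30−3·13/6)/(37/4)=-146/37
back: M2=-146/37
back: M1=13/6−1/4·-146/37=350/111
M: M0=0, M1=350/111, M2=-146/37, M3=0
seg 0: a=2, c=M0/2=0, d=(M1−M0)/(6·3)=175/999, b=Δ0−h0·(2M0+M1)/6=-434/111
seg 1: a=-5, c=M1/2=175/111, d=(M2−M1)/(6·3)=-394/999, b=Δ1−h1·(2M1+M2)/6=91/111
seg 2: a=1, c=M2/2=-73/37, d=(M3−M2)/(6·2)=73/222, b=Δ2−h2·(2M2+M3)/6=-41/111
t_q=9/2 → seg 1, τ=3/2; S=-5+91/111·τ+175/111·τ²+-394/999·τ³=-115/74

  seg 0: a=2 b=-434/111 c=0 d=175/999
  seg 1: a=-5 b=91/111 c=175/111 d=-394/999
  seg 2: a=1 b=-41/111 c=-73/37 d=73/222
S(9/2) = -115/74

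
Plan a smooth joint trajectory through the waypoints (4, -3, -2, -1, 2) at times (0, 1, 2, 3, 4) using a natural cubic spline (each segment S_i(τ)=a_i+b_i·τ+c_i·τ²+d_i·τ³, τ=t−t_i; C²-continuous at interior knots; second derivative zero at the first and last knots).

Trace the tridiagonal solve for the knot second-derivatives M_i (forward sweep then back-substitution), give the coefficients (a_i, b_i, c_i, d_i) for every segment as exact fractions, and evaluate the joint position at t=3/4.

Δ: Δ0=-7, Δ1=1, Δ2=1, Δ3=3
row 1: diag=4, rhs=48; c'=1/4, d'=12
row 2: denom=4−1·1/4=15/4; d'=(0−1·12)/(15/4)=-16/5
row 3: denom=4−1·4/15=56/15; d'=(12−1·-16/5)/(56/15)=57/14
back: M3=57/14
back: M2=-16/5−4/15·57/14=-30/7
back: M1=12−1/4·-30/7=183/14
M: M0=0, M1=183/14, M2=-30/7, M3=57/14, M4=0
seg 0: a=4, c=M0/2=0, d=(M1−M0)/(6·1)=61/28, b=Δ0−h0·(2M0+M1)/6=-257/28
seg 1: a=-3, c=M1/2=183/28, d=(M2−M1)/(6·1)=-81/28, b=Δ1−h1·(2M1+M2)/6=-37/14
seg 2: a=-2, c=M2/2=-15/7, d=(M3−M2)/(6·1)=39/28, b=Δ2−h2·(2M2+M3)/6=7/4
seg 3: a=-1, c=M3/2=57/28, d=(M4−M3)/(6·1)=-19/28, b=Δ3−h3·(2M3+M4)/6=23/14
t_q=3/4 → seg 0, τ=3/4; S=4+-257/28·τ+0·τ²+61/28·τ³=-503/256

  seg 0: a=4 b=-257/28 c=0 d=61/28
  seg 1: a=-3 b=-37/14 c=183/28 d=-81/28
  seg 2: a=-2 b=7/4 c=-15/7 d=39/28
  seg 3: a=-1 b=23/14 c=57/28 d=-19/28
S(3/4) = -503/256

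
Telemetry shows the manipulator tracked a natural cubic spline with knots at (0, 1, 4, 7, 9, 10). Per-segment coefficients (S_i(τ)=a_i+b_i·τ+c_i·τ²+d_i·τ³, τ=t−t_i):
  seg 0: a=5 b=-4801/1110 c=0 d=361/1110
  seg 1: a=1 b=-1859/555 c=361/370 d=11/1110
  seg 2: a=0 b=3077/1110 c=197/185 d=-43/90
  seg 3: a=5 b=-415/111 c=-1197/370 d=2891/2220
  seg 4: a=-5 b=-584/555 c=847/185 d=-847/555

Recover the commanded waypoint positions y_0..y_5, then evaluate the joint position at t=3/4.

y_0 = S_0(0) = a_0 = 5
y_1 = S_1(0) = a_1 = 1
y_2 = S_2(0) = a_2 = 0
y_3 = S_3(0) = a_3 = 5
y_4 = S_4(0) = a_4 = -5
y_5 = S_4(1) = -3
t_q=3/4 is in segment 0 (τ=3/4); S_0(τ)=44833/23680

y_0=5 y_1=1 y_2=0 y_3=5 y_4=-5 y_5=-3
S(3/4) = 44833/23680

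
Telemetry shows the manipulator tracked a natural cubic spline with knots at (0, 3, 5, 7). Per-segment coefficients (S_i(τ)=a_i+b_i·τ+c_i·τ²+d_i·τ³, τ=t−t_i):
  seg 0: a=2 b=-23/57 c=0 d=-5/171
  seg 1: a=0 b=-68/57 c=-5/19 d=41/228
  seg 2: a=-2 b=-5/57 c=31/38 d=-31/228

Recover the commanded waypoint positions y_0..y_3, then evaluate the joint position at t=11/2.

y_0 = S_0(0) = a_0 = 2
y_1 = S_1(0) = a_1 = 0
y_2 = S_2(0) = a_2 = -2
y_3 = S_2(2) = 0
t_q=11/2 is in segment 2 (τ=1/2); S_2(τ)=-1129/608

y_0=2 y_1=0 y_2=-2 y_3=0
S(11/2) = -1129/608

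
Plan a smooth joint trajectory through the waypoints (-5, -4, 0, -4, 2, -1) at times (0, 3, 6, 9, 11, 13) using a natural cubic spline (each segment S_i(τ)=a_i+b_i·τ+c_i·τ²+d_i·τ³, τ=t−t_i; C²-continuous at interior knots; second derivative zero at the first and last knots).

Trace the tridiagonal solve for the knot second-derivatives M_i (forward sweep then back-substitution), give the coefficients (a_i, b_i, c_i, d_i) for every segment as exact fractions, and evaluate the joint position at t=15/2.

  seg 0: a=-5 b=-797/3132 c=0 d=1841/28188
  seg 1: a=-4 b=2363/1566 c=1841/3132 d=-6073/28188
  seg 2: a=0 b=-2447/3132 c=-1058/783 d=10967/28188
  seg 3: a=-4 b=2531/1566 c=2245/1044 d=-571/783
  seg 4: a=2 b=2297/1566 c=-2323/1044 d=2323/6264
S(15/2) = -8071/2784

Δ: Δ0=1/3, Δ1=4/3, Δ2=-4/3, Δ3=3, Δ4=-3/2
row 1: diag=12, rhs=6; c'=1/4, d'=1/2
row 2: denom=12−3·1/4=45/4; d'=(-16−3·1/2)/(45/4)=-14/9
row 3: denom=10−3·4/15=46/5; d'=(26−3·-14/9)/(46/5)=10/3
row 4: denom=8−2·5/23=174/23; d'=(-27−2·10/3)/(174/23)=-2323/522
back: M4=-2323/522
back: M3=10/3−5/23·-2323/522=2245/522
back: M2=-14/9−4/15·2245/522=-2116/783
back: M1=1/2−1/4·-2116/783=1841/1566
M: M0=0, M1=1841/1566, M2=-2116/783, M3=2245/522, M4=-2323/522, M5=0
seg 0: a=-5, c=M0/2=0, d=(M1−M0)/(6·3)=1841/28188, b=Δ0−h0·(2M0+M1)/6=-797/3132
seg 1: a=-4, c=M1/2=1841/3132, d=(M2−M1)/(6·3)=-6073/28188, b=Δ1−h1·(2M1+M2)/6=2363/1566
seg 2: a=0, c=M2/2=-1058/783, d=(M3−M2)/(6·3)=10967/28188, b=Δ2−h2·(2M2+M3)/6=-2447/3132
seg 3: a=-4, c=M3/2=2245/1044, d=(M4−M3)/(6·2)=-571/783, b=Δ3−h3·(2M3+M4)/6=2531/1566
seg 4: a=2, c=M4/2=-2323/1044, d=(M5−M4)/(6·2)=2323/6264, b=Δ4−h4·(2M4+M5)/6=2297/1566
t_q=15/2 → seg 2, τ=3/2; S=0+-2447/3132·τ+-1058/783·τ²+10967/28188·τ³=-8071/2784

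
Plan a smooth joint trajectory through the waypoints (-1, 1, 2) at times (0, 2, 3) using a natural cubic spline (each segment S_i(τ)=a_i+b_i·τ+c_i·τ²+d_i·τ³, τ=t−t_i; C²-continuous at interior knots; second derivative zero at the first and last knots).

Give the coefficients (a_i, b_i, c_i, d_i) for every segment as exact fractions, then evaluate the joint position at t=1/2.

  seg 0: a=-1 b=1 c=0 d=0
  seg 1: a=1 b=1 c=0 d=0
S(1/2) = -1/2

Δ: Δ0=1, Δ1=1
row 1: diag=6, rhs=0; c'=1/6, d'=0
back: M1=0
M: M0=0, M1=0, M2=0
seg 0: a=-1, c=M0/2=0, d=(M1−M0)/(6·2)=0, b=Δ0−h0·(2M0+M1)/6=1
seg 1: a=1, c=M1/2=0, d=(M2−M1)/(6·1)=0, b=Δ1−h1·(2M1+M2)/6=1
t_q=1/2 → seg 0, τ=1/2; S=-1+1·τ+0·τ²+0·τ³=-1/2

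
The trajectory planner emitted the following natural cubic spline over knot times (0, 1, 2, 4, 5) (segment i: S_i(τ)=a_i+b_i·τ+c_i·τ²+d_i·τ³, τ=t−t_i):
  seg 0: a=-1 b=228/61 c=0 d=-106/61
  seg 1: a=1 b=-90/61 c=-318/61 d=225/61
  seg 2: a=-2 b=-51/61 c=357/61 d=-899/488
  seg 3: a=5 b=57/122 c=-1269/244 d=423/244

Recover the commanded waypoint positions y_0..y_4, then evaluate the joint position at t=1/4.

y_0 = S_0(0) = a_0 = -1
y_1 = S_1(0) = a_1 = 1
y_2 = S_2(0) = a_2 = -2
y_3 = S_3(0) = a_3 = 5
y_4 = S_3(1) = 2
t_q=1/4 is in segment 0 (τ=1/4); S_0(τ)=-181/1952

y_0=-1 y_1=1 y_2=-2 y_3=5 y_4=2
S(1/4) = -181/1952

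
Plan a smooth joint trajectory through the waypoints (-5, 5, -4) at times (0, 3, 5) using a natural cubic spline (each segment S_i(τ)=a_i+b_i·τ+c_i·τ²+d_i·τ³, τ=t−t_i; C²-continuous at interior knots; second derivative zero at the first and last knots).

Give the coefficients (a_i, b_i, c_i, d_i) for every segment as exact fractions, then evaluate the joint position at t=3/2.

Δ: Δ0=10/3, Δ1=-9/2
row 1: diag=10, rhs=-47; c'=1/5, d'=-47/10
back: M1=-47/10
M: M0=0, M1=-47/10, M2=0
seg 0: a=-5, c=M0/2=0, d=(M1−M0)/(6·3)=-47/180, b=Δ0−h0·(2M0+M1)/6=341/60
seg 1: a=5, c=M1/2=-47/20, d=(M2−M1)/(6·2)=47/120, b=Δ1−h1·(2M1+M2)/6=-41/30
t_q=3/2 → seg 0, τ=3/2; S=-5+341/60·τ+0·τ²+-47/180·τ³=423/160

  seg 0: a=-5 b=341/60 c=0 d=-47/180
  seg 1: a=5 b=-41/30 c=-47/20 d=47/120
S(3/2) = 423/160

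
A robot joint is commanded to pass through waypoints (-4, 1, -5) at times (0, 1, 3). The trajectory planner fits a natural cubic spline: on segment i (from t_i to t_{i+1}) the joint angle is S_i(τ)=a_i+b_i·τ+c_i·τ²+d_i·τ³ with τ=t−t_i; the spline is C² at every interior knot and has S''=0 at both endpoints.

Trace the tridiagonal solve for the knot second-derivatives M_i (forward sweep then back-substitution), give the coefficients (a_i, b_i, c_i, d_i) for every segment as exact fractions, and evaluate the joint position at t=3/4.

Δ: Δ0=5, Δ1=-3
row 1: diag=6, rhs=-48; c'=1/3, d'=-8
back: M1=-8
M: M0=0, M1=-8, M2=0
seg 0: a=-4, c=M0/2=0, d=(M1−M0)/(6·1)=-4/3, b=Δ0−h0·(2M0+M1)/6=19/3
seg 1: a=1, c=M1/2=-4, d=(M2−M1)/(6·2)=2/3, b=Δ1−h1·(2M1+M2)/6=7/3
t_q=3/4 → seg 0, τ=3/4; S=-4+19/3·τ+0·τ²+-4/3·τ³=3/16

  seg 0: a=-4 b=19/3 c=0 d=-4/3
  seg 1: a=1 b=7/3 c=-4 d=2/3
S(3/4) = 3/16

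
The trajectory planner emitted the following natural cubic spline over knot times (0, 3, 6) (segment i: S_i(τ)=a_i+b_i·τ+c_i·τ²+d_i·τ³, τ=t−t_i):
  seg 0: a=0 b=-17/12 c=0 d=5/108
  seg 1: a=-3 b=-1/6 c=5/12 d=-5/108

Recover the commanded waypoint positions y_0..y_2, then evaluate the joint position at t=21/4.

y_0=0 y_1=-3 y_2=-1
S(21/4) = -459/256

y_0 = S_0(0) = a_0 = 0
y_1 = S_1(0) = a_1 = -3
y_2 = S_1(3) = -1
t_q=21/4 is in segment 1 (τ=9/4); S_1(τ)=-459/256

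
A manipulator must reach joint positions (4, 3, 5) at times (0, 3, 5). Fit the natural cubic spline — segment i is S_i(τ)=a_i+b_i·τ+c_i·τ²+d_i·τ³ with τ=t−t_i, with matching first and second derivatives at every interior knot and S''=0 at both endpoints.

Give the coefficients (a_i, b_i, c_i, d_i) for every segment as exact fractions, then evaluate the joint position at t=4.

  seg 0: a=4 b=-11/15 c=0 d=2/45
  seg 1: a=3 b=7/15 c=2/5 d=-1/15
S(4) = 19/5

Δ: Δ0=-1/3, Δ1=1
row 1: diag=10, rhs=8; c'=1/5, d'=4/5
back: M1=4/5
M: M0=0, M1=4/5, M2=0
seg 0: a=4, c=M0/2=0, d=(M1−M0)/(6·3)=2/45, b=Δ0−h0·(2M0+M1)/6=-11/15
seg 1: a=3, c=M1/2=2/5, d=(M2−M1)/(6·2)=-1/15, b=Δ1−h1·(2M1+M2)/6=7/15
t_q=4 → seg 1, τ=1; S=3+7/15·τ+2/5·τ²+-1/15·τ³=19/5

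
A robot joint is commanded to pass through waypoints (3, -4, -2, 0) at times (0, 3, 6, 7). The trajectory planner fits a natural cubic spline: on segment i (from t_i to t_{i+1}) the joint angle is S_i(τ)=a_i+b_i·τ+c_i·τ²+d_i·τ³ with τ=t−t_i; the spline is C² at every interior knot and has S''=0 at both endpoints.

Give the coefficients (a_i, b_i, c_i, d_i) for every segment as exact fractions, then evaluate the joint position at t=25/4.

  seg 0: a=3 b=-263/87 c=0 d=20/261
  seg 1: a=-4 b=-83/87 c=20/29 d=-13/261
  seg 2: a=-2 b=160/87 c=7/29 d=-7/87
S(25/4) = -2833/1856

Δ: Δ0=-7/3, Δ1=2/3, Δ2=2
row 1: diag=12, rhs=18; c'=1/4, d'=3/2
row 2: denom=8−3·1/4=29/4; d'=(8−3·3/2)/(29/4)=14/29
back: M2=14/29
back: M1=3/2−1/4·14/29=40/29
M: M0=0, M1=40/29, M2=14/29, M3=0
seg 0: a=3, c=M0/2=0, d=(M1−M0)/(6·3)=20/261, b=Δ0−h0·(2M0+M1)/6=-263/87
seg 1: a=-4, c=M1/2=20/29, d=(M2−M1)/(6·3)=-13/261, b=Δ1−h1·(2M1+M2)/6=-83/87
seg 2: a=-2, c=M2/2=7/29, d=(M3−M2)/(6·1)=-7/87, b=Δ2−h2·(2M2+M3)/6=160/87
t_q=25/4 → seg 2, τ=1/4; S=-2+160/87·τ+7/29·τ²+-7/87·τ³=-2833/1856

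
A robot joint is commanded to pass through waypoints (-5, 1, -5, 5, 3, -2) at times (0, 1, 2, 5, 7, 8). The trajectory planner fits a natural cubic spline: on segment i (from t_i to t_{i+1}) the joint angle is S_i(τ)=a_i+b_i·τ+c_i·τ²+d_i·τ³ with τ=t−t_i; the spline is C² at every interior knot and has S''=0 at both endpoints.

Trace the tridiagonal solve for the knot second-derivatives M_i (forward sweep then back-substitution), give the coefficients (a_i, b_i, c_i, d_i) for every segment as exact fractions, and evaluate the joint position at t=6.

  seg 0: a=-5 b=21637/2280 c=0 d=-7957/2280
  seg 1: a=1 b=-1117/1140 c=-7957/760 d=2485/456
  seg 2: a=-5 b=-12701/2280 c=1117/190 d=-6637/6840
  seg 3: a=5 b=799/228 c=-2169/760 d=343/1140
  seg 4: a=3 b=-4903/1140 c=-797/760 d=797/2280
S(6) = 4523/760

Δ: Δ0=6, Δ1=-6, Δ2=10/3, Δ3=-1, Δ4=-5
row 1: diag=4, rhs=-72; c'=1/4, d'=-18
row 2: denom=8−1·1/4=31/4; d'=(56−1·-18)/(31/4)=296/31
row 3: denom=10−3·12/31=274/31; d'=(-26−3·296/31)/(274/31)=-847/137
row 4: denom=6−2·31/137=760/137; d'=(-24−2·-847/137)/(760/137)=-797/380
back: M4=-797/380
back: M3=-847/137−31/137·-797/380=-2169/380
back: M2=296/31−12/31·-2169/380=1117/95
back: M1=-18−1/4·1117/95=-7957/380
M: M0=0, M1=-7957/380, M2=1117/95, M3=-2169/380, M4=-797/380, M5=0
seg 0: a=-5, c=M0/2=0, d=(M1−M0)/(6·1)=-7957/2280, b=Δ0−h0·(2M0+M1)/6=21637/2280
seg 1: a=1, c=M1/2=-7957/760, d=(M2−M1)/(6·1)=2485/456, b=Δ1−h1·(2M1+M2)/6=-1117/1140
seg 2: a=-5, c=M2/2=1117/190, d=(M3−M2)/(6·3)=-6637/6840, b=Δ2−h2·(2M2+M3)/6=-12701/2280
seg 3: a=5, c=M3/2=-2169/760, d=(M4−M3)/(6·2)=343/1140, b=Δ3−h3·(2M3+M4)/6=799/228
seg 4: a=3, c=M4/2=-797/760, d=(M5−M4)/(6·1)=797/2280, b=Δ4−h4·(2M4+M5)/6=-4903/1140
t_q=6 → seg 3, τ=1; S=5+799/228·τ+-2169/760·τ²+343/1140·τ³=4523/760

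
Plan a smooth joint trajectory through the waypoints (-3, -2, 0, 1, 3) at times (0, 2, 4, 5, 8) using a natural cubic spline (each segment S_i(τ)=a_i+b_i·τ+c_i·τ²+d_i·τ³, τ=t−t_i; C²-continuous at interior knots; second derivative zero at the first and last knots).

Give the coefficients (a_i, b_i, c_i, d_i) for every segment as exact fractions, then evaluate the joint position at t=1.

  seg 0: a=-3 b=379/1032 c=0 d=137/4128
  seg 1: a=-2 b=395/516 c=137/688 d=-169/4128
  seg 2: a=0 b=1105/1032 c=-2/43 d=-25/1032
  seg 3: a=1 b=467/516 c=-41/344 d=41/3096
S(1) = -3577/1376

Δ: Δ0=1/2, Δ1=1, Δ2=1, Δ3=2/3
row 1: diag=8, rhs=3; c'=1/4, d'=3/8
row 2: denom=6−2·1/4=11/2; d'=(0−2·3/8)/(11/2)=-3/22
row 3: denom=8−1·2/11=86/11; d'=(-2−1·-3/22)/(86/11)=-41/172
back: M3=-41/172
back: M2=-3/22−2/11·-41/172=-4/43
back: M1=3/8−1/4·-4/43=137/344
M: M0=0, M1=137/344, M2=-4/43, M3=-41/172, M4=0
seg 0: a=-3, c=M0/2=0, d=(M1−M0)/(6·2)=137/4128, b=Δ0−h0·(2M0+M1)/6=379/1032
seg 1: a=-2, c=M1/2=137/688, d=(M2−M1)/(6·2)=-169/4128, b=Δ1−h1·(2M1+M2)/6=395/516
seg 2: a=0, c=M2/2=-2/43, d=(M3−M2)/(6·1)=-25/1032, b=Δ2−h2·(2M2+M3)/6=1105/1032
seg 3: a=1, c=M3/2=-41/344, d=(M4−M3)/(6·3)=41/3096, b=Δ3−h3·(2M3+M4)/6=467/516
t_q=1 → seg 0, τ=1; S=-3+379/1032·τ+0·τ²+137/4128·τ³=-3577/1376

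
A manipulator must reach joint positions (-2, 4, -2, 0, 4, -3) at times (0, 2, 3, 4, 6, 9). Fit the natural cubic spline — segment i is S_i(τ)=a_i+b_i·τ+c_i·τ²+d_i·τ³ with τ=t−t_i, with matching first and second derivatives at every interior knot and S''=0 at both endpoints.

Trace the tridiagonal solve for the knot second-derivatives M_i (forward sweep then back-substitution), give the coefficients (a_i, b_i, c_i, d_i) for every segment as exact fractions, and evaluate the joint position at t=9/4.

Δ: Δ0=3, Δ1=-6, Δ2=2, Δ3=2, Δ4=-7/3
row 1: diag=6, rhs=-54; c'=1/6, d'=-9
row 2: denom=4−1·1/6=23/6; d'=(48−1·-9)/(23/6)=342/23
row 3: denom=6−1·6/23=132/23; d'=(0−1·342/23)/(132/23)=-57/22
row 4: denom=10−2·23/66=307/33; d'=(-26−2·-57/22)/(307/33)=-687/307
back: M4=-687/307
back: M3=-57/22−23/66·-687/307=-556/307
back: M2=342/23−6/23·-556/307=4710/307
back: M1=-9−1/6·4710/307=-3548/307
M: M0=0, M1=-3548/307, M2=4710/307, M3=-556/307, M4=-687/307, M5=0
seg 0: a=-2, c=M0/2=0, d=(M1−M0)/(6·2)=-887/921, b=Δ0−h0·(2M0+M1)/6=6311/921
seg 1: a=4, c=M1/2=-1774/307, d=(M2−M1)/(6·1)=4129/921, b=Δ1−h1·(2M1+M2)/6=-4333/921
seg 2: a=-2, c=M2/2=2355/307, d=(M3−M2)/(6·1)=-2633/921, b=Δ2−h2·(2M2+M3)/6=-2590/921
seg 3: a=0, c=M3/2=-278/307, d=(M4−M3)/(6·2)=-131/3684, b=Δ3−h3·(2M3+M4)/6=3641/921
seg 4: a=4, c=M4/2=-687/614, d=(M5−M4)/(6·3)=229/1842, b=Δ4−h4·(2M4+M5)/6=-88/921
t_q=9/4 → seg 1, τ=1/4; S=4+-4333/921·τ+-1774/307·τ²+4129/921·τ³=49763/19648

  seg 0: a=-2 b=6311/921 c=0 d=-887/921
  seg 1: a=4 b=-4333/921 c=-1774/307 d=4129/921
  seg 2: a=-2 b=-2590/921 c=2355/307 d=-2633/921
  seg 3: a=0 b=3641/921 c=-278/307 d=-131/3684
  seg 4: a=4 b=-88/921 c=-687/614 d=229/1842
S(9/4) = 49763/19648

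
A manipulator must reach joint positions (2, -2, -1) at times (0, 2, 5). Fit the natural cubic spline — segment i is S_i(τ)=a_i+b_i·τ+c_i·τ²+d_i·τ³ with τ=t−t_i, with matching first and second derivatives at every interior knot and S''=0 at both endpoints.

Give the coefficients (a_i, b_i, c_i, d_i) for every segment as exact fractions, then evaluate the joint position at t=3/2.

Δ: Δ0=-2, Δ1=1/3
row 1: diag=10, rhs=14; c'=3/10, d'=7/5
back: M1=7/5
M: M0=0, M1=7/5, M2=0
seg 0: a=2, c=M0/2=0, d=(M1−M0)/(6·2)=7/60, b=Δ0−h0·(2M0+M1)/6=-37/15
seg 1: a=-2, c=M1/2=7/10, d=(M2−M1)/(6·3)=-7/90, b=Δ1−h1·(2M1+M2)/6=-16/15
t_q=3/2 → seg 0, τ=3/2; S=2+-37/15·τ+0·τ²+7/60·τ³=-209/160

  seg 0: a=2 b=-37/15 c=0 d=7/60
  seg 1: a=-2 b=-16/15 c=7/10 d=-7/90
S(3/2) = -209/160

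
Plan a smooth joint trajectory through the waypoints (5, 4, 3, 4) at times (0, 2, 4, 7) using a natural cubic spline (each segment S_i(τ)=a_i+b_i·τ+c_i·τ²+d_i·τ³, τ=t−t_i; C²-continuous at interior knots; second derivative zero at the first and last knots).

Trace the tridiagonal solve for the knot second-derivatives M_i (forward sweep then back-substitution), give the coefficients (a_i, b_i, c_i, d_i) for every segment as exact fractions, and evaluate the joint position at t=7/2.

  seg 0: a=5 b=-26/57 c=0 d=-5/456
  seg 1: a=4 b=-67/114 c=-5/76 d=25/456
  seg 2: a=3 b=-11/57 c=5/19 d=-5/171
S(7/2) = 3837/1216

Δ: Δ0=-1/2, Δ1=-1/2, Δ2=1/3
row 1: diag=8, rhs=0; c'=1/4, d'=0
row 2: denom=10−2·1/4=19/2; d'=(5−2·0)/(19/2)=10/19
back: M2=10/19
back: M1=0−1/4·10/19=-5/38
M: M0=0, M1=-5/38, M2=10/19, M3=0
seg 0: a=5, c=M0/2=0, d=(M1−M0)/(6·2)=-5/456, b=Δ0−h0·(2M0+M1)/6=-26/57
seg 1: a=4, c=M1/2=-5/76, d=(M2−M1)/(6·2)=25/456, b=Δ1−h1·(2M1+M2)/6=-67/114
seg 2: a=3, c=M2/2=5/19, d=(M3−M2)/(6·3)=-5/171, b=Δ2−h2·(2M2+M3)/6=-11/57
t_q=7/2 → seg 1, τ=3/2; S=4+-67/114·τ+-5/76·τ²+25/456·τ³=3837/1216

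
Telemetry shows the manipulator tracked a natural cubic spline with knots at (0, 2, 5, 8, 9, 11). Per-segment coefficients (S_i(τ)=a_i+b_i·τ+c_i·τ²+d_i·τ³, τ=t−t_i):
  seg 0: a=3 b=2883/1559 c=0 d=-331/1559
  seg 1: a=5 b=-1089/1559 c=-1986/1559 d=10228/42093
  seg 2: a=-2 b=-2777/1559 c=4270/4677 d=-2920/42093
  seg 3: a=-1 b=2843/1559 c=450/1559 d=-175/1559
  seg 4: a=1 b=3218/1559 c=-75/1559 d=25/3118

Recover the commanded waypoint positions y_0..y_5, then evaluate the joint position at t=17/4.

y_0 = S_0(0) = a_0 = 3
y_1 = S_1(0) = a_1 = 5
y_2 = S_2(0) = a_2 = -2
y_3 = S_3(0) = a_3 = -1
y_4 = S_4(0) = a_4 = 1
y_5 = S_4(2) = 5
t_q=17/4 is in segment 1 (τ=9/4); S_1(τ)=-6311/24944

y_0=3 y_1=5 y_2=-2 y_3=-1 y_4=1 y_5=5
S(17/4) = -6311/24944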